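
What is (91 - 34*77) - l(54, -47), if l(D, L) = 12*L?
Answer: -1963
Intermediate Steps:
(91 - 34*77) - l(54, -47) = (91 - 34*77) - 12*(-47) = (91 - 2618) - 1*(-564) = -2527 + 564 = -1963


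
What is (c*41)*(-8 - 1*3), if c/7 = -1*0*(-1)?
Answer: 0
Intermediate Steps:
c = 0 (c = 7*(-1*0*(-1)) = 7*(0*(-1)) = 7*0 = 0)
(c*41)*(-8 - 1*3) = (0*41)*(-8 - 1*3) = 0*(-8 - 3) = 0*(-11) = 0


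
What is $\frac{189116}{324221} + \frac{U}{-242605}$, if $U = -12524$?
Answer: $\frac{49941030984}{78657635705} \approx 0.63492$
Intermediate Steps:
$\frac{189116}{324221} + \frac{U}{-242605} = \frac{189116}{324221} - \frac{12524}{-242605} = 189116 \cdot \frac{1}{324221} - - \frac{12524}{242605} = \frac{189116}{324221} + \frac{12524}{242605} = \frac{49941030984}{78657635705}$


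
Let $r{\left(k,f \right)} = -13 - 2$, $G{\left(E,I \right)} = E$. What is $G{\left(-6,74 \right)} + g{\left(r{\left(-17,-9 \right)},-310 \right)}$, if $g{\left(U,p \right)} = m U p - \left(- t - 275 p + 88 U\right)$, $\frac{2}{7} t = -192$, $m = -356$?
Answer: $-1740008$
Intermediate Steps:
$t = -672$ ($t = \frac{7}{2} \left(-192\right) = -672$)
$r{\left(k,f \right)} = -15$
$g{\left(U,p \right)} = -672 - 88 U + 275 p - 356 U p$ ($g{\left(U,p \right)} = - 356 U p - \left(672 - 275 p + 88 U\right) = -672 - 88 U + 275 p - 356 U p$)
$G{\left(-6,74 \right)} + g{\left(r{\left(-17,-9 \right)},-310 \right)} = -6 - \left(84602 + 1655400\right) = -6 - 1740002 = -1740008$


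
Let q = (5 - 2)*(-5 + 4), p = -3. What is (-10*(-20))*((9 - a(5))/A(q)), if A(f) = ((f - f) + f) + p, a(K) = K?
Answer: -400/3 ≈ -133.33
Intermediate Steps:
q = -3 (q = 3*(-1) = -3)
A(f) = -3 + f (A(f) = ((f - f) + f) - 3 = (0 + f) - 3 = f - 3 = -3 + f)
(-10*(-20))*((9 - a(5))/A(q)) = (-10*(-20))*((9 - 1*5)/(-3 - 3)) = 200*((9 - 5)/(-6)) = 200*(4*(-1/6)) = 200*(-2/3) = -400/3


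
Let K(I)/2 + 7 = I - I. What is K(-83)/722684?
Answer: -7/361342 ≈ -1.9372e-5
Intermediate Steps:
K(I) = -14 (K(I) = -14 + 2*(I - I) = -14 + 2*0 = -14 + 0 = -14)
K(-83)/722684 = -14/722684 = -14*1/722684 = -7/361342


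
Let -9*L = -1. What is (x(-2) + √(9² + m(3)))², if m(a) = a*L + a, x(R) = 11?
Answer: (33 + √759)²/9 ≈ 407.37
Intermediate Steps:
L = ⅑ (L = -⅑*(-1) = ⅑ ≈ 0.11111)
m(a) = 10*a/9 (m(a) = a*(⅑) + a = a/9 + a = 10*a/9)
(x(-2) + √(9² + m(3)))² = (11 + √(9² + (10/9)*3))² = (11 + √(81 + 10/3))² = (11 + √(253/3))² = (11 + √759/3)²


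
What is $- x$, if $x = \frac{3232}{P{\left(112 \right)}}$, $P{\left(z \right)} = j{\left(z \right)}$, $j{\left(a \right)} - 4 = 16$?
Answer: $- \frac{808}{5} \approx -161.6$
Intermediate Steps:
$j{\left(a \right)} = 20$ ($j{\left(a \right)} = 4 + 16 = 20$)
$P{\left(z \right)} = 20$
$x = \frac{808}{5}$ ($x = \frac{3232}{20} = 3232 \cdot \frac{1}{20} = \frac{808}{5} \approx 161.6$)
$- x = \left(-1\right) \frac{808}{5} = - \frac{808}{5}$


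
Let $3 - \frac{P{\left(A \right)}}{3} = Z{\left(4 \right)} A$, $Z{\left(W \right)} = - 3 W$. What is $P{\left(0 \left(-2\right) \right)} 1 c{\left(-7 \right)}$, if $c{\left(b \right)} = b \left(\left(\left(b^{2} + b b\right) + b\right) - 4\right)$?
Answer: $-5481$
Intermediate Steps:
$c{\left(b \right)} = b \left(-4 + b + 2 b^{2}\right)$ ($c{\left(b \right)} = b \left(\left(\left(b^{2} + b^{2}\right) + b\right) - 4\right) = b \left(\left(2 b^{2} + b\right) - 4\right) = b \left(\left(b + 2 b^{2}\right) - 4\right) = b \left(-4 + b + 2 b^{2}\right)$)
$P{\left(A \right)} = 9 + 36 A$ ($P{\left(A \right)} = 9 - 3 \left(-3\right) 4 A = 9 - 3 \left(- 12 A\right) = 9 + 36 A$)
$P{\left(0 \left(-2\right) \right)} 1 c{\left(-7 \right)} = \left(9 + 36 \cdot 0 \left(-2\right)\right) 1 \left(- 7 \left(-4 - 7 + 2 \left(-7\right)^{2}\right)\right) = \left(9 + 36 \cdot 0\right) 1 \left(- 7 \left(-4 - 7 + 2 \cdot 49\right)\right) = \left(9 + 0\right) 1 \left(- 7 \left(-4 - 7 + 98\right)\right) = 9 \cdot 1 \left(\left(-7\right) 87\right) = 9 \left(-609\right) = -5481$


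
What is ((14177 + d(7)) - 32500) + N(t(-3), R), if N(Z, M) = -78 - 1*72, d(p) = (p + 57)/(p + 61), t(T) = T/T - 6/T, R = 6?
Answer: -314025/17 ≈ -18472.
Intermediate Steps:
t(T) = 1 - 6/T
d(p) = (57 + p)/(61 + p)
N(Z, M) = -150 (N(Z, M) = -78 - 72 = -150)
((14177 + d(7)) - 32500) + N(t(-3), R) = ((14177 + (57 + 7)/(61 + 7)) - 32500) - 150 = ((14177 + 64/68) - 32500) - 150 = ((14177 + (1/68)*64) - 32500) - 150 = ((14177 + 16/17) - 32500) - 150 = (241025/17 - 32500) - 150 = -311475/17 - 150 = -314025/17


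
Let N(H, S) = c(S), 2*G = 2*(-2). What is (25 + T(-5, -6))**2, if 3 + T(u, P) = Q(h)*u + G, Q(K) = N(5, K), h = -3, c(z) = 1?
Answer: 225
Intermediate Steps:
G = -2 (G = (2*(-2))/2 = (1/2)*(-4) = -2)
N(H, S) = 1
Q(K) = 1
T(u, P) = -5 + u (T(u, P) = -3 + (1*u - 2) = -3 + (u - 2) = -3 + (-2 + u) = -5 + u)
(25 + T(-5, -6))**2 = (25 + (-5 - 5))**2 = (25 - 10)**2 = 15**2 = 225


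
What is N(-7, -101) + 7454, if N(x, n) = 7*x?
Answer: 7405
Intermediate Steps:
N(-7, -101) + 7454 = 7*(-7) + 7454 = -49 + 7454 = 7405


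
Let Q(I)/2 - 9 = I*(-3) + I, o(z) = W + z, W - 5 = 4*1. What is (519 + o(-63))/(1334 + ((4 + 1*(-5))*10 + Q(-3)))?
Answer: 465/1354 ≈ 0.34343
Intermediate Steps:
W = 9 (W = 5 + 4*1 = 5 + 4 = 9)
o(z) = 9 + z
Q(I) = 18 - 4*I (Q(I) = 18 + 2*(I*(-3) + I) = 18 + 2*(-3*I + I) = 18 + 2*(-2*I) = 18 - 4*I)
(519 + o(-63))/(1334 + ((4 + 1*(-5))*10 + Q(-3))) = (519 + (9 - 63))/(1334 + ((4 + 1*(-5))*10 + (18 - 4*(-3)))) = (519 - 54)/(1334 + ((4 - 5)*10 + (18 + 12))) = 465/(1334 + (-1*10 + 30)) = 465/(1334 + (-10 + 30)) = 465/(1334 + 20) = 465/1354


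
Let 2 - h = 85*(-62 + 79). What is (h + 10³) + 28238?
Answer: 27795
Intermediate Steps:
h = -1443 (h = 2 - 85*(-62 + 79) = 2 - 85*17 = 2 - 1*1445 = 2 - 1445 = -1443)
(h + 10³) + 28238 = (-1443 + 10³) + 28238 = (-1443 + 1000) + 28238 = -443 + 28238 = 27795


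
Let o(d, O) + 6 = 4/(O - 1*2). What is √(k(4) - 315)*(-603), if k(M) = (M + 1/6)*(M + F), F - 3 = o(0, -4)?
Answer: -201*I*√11290/2 ≈ -10679.0*I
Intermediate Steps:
o(d, O) = -6 + 4/(-2 + O) (o(d, O) = -6 + 4/(O - 1*2) = -6 + 4/(O - 2) = -6 + 4/(-2 + O))
F = -11/3 (F = 3 + 2*(8 - 3*(-4))/(-2 - 4) = 3 + 2*(8 + 12)/(-6) = 3 + 2*(-⅙)*20 = 3 - 20/3 = -11/3 ≈ -3.6667)
k(M) = (-11/3 + M)*(⅙ + M) (k(M) = (M + 1/6)*(M - 11/3) = (M + ⅙)*(-11/3 + M) = (⅙ + M)*(-11/3 + M) = (-11/3 + M)*(⅙ + M))
√(k(4) - 315)*(-603) = √((-11/18 + 4² - 7/2*4) - 315)*(-603) = √((-11/18 + 16 - 14) - 315)*(-603) = √(25/18 - 315)*(-603) = √(-5645/18)*(-603) = (I*√11290/6)*(-603) = -201*I*√11290/2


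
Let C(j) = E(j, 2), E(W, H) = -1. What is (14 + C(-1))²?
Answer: 169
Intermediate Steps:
C(j) = -1
(14 + C(-1))² = (14 - 1)² = 13² = 169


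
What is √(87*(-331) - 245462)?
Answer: I*√274259 ≈ 523.7*I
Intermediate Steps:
√(87*(-331) - 245462) = √(-28797 - 245462) = √(-274259) = I*√274259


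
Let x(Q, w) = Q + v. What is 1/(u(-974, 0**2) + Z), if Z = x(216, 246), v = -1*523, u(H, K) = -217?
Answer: -1/524 ≈ -0.0019084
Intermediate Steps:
v = -523
x(Q, w) = -523 + Q (x(Q, w) = Q - 523 = -523 + Q)
Z = -307 (Z = -523 + 216 = -307)
1/(u(-974, 0**2) + Z) = 1/(-217 - 307) = 1/(-524) = -1/524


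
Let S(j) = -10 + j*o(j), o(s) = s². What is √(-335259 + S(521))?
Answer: 2*√35271373 ≈ 11878.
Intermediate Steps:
S(j) = -10 + j³ (S(j) = -10 + j*j² = -10 + j³)
√(-335259 + S(521)) = √(-335259 + (-10 + 521³)) = √(-335259 + (-10 + 141420761)) = √(-335259 + 141420751) = √141085492 = 2*√35271373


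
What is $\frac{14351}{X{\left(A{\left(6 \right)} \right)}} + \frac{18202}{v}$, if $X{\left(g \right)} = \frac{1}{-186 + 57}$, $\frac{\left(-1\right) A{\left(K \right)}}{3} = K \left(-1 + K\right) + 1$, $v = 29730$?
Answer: $- \frac{27519253234}{14865} \approx -1.8513 \cdot 10^{6}$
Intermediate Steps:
$A{\left(K \right)} = -3 - 3 K \left(-1 + K\right)$ ($A{\left(K \right)} = - 3 \left(K \left(-1 + K\right) + 1\right) = - 3 \left(1 + K \left(-1 + K\right)\right) = -3 - 3 K \left(-1 + K\right)$)
$X{\left(g \right)} = - \frac{1}{129}$ ($X{\left(g \right)} = \frac{1}{-129} = - \frac{1}{129}$)
$\frac{14351}{X{\left(A{\left(6 \right)} \right)}} + \frac{18202}{v} = \frac{14351}{- \frac{1}{129}} + \frac{18202}{29730} = 14351 \left(-129\right) + 18202 \cdot \frac{1}{29730} = -1851279 + \frac{9101}{14865} = - \frac{27519253234}{14865}$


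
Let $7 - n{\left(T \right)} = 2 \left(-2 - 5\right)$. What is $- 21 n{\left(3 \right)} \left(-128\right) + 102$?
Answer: $56550$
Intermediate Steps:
$n{\left(T \right)} = 21$ ($n{\left(T \right)} = 7 - 2 \left(-2 - 5\right) = 7 - 2 \left(-7\right) = 7 - -14 = 7 + 14 = 21$)
$- 21 n{\left(3 \right)} \left(-128\right) + 102 = \left(-21\right) 21 \left(-128\right) + 102 = \left(-441\right) \left(-128\right) + 102 = 56448 + 102 = 56550$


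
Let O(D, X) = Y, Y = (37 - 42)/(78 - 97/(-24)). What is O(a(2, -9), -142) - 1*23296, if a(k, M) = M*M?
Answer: -45869944/1969 ≈ -23296.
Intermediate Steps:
a(k, M) = M**2
Y = -120/1969 (Y = -5/(78 - 97*(-1/24)) = -5/(78 + 97/24) = -5/1969/24 = -5*24/1969 = -120/1969 ≈ -0.060945)
O(D, X) = -120/1969
O(a(2, -9), -142) - 1*23296 = -120/1969 - 1*23296 = -120/1969 - 23296 = -45869944/1969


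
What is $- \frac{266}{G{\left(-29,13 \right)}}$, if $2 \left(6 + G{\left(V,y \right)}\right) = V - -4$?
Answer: $\frac{532}{37} \approx 14.378$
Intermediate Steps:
$G{\left(V,y \right)} = -4 + \frac{V}{2}$ ($G{\left(V,y \right)} = -6 + \frac{V - -4}{2} = -6 + \frac{V + 4}{2} = -6 + \frac{4 + V}{2} = -6 + \left(2 + \frac{V}{2}\right) = -4 + \frac{V}{2}$)
$- \frac{266}{G{\left(-29,13 \right)}} = - \frac{266}{-4 + \frac{1}{2} \left(-29\right)} = - \frac{266}{-4 - \frac{29}{2}} = - \frac{266}{- \frac{37}{2}} = \left(-266\right) \left(- \frac{2}{37}\right) = \frac{532}{37}$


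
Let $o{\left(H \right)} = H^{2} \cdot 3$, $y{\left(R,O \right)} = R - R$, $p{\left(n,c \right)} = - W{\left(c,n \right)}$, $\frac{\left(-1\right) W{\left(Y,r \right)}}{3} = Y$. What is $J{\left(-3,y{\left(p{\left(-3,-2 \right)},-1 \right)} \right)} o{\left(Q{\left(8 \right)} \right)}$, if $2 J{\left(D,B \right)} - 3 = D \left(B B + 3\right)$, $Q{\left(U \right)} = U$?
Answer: $-576$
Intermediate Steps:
$W{\left(Y,r \right)} = - 3 Y$
$p{\left(n,c \right)} = 3 c$ ($p{\left(n,c \right)} = - \left(-3\right) c = 3 c$)
$y{\left(R,O \right)} = 0$
$J{\left(D,B \right)} = \frac{3}{2} + \frac{D \left(3 + B^{2}\right)}{2}$ ($J{\left(D,B \right)} = \frac{3}{2} + \frac{D \left(B B + 3\right)}{2} = \frac{3}{2} + \frac{D \left(B^{2} + 3\right)}{2} = \frac{3}{2} + \frac{D \left(3 + B^{2}\right)}{2}$)
$o{\left(H \right)} = 3 H^{2}$
$J{\left(-3,y{\left(p{\left(-3,-2 \right)},-1 \right)} \right)} o{\left(Q{\left(8 \right)} \right)} = \left(\frac{3}{2} + \frac{3}{2} \left(-3\right) + \frac{1}{2} \left(-3\right) 0^{2}\right) 3 \cdot 8^{2} = \left(\frac{3}{2} - \frac{9}{2} + \frac{1}{2} \left(-3\right) 0\right) 3 \cdot 64 = \left(\frac{3}{2} - \frac{9}{2} + 0\right) 192 = \left(-3\right) 192 = -576$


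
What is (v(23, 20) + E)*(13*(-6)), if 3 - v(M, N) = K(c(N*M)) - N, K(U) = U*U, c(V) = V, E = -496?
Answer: 16541694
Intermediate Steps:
K(U) = U²
v(M, N) = 3 + N - M²*N² (v(M, N) = 3 - ((N*M)² - N) = 3 - ((M*N)² - N) = 3 - (M²*N² - N) = 3 - (-N + M²*N²) = 3 + (N - M²*N²) = 3 + N - M²*N²)
(v(23, 20) + E)*(13*(-6)) = ((3 + 20 - 1*23²*20²) - 496)*(13*(-6)) = ((3 + 20 - 1*529*400) - 496)*(-78) = ((3 + 20 - 211600) - 496)*(-78) = (-211577 - 496)*(-78) = -212073*(-78) = 16541694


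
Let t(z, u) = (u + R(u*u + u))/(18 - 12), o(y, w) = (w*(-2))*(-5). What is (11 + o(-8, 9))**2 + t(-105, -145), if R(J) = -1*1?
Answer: 30530/3 ≈ 10177.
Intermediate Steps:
o(y, w) = 10*w (o(y, w) = -2*w*(-5) = 10*w)
R(J) = -1
t(z, u) = -1/6 + u/6 (t(z, u) = (u - 1)/(18 - 12) = (-1 + u)/6 = (-1 + u)*(1/6) = -1/6 + u/6)
(11 + o(-8, 9))**2 + t(-105, -145) = (11 + 10*9)**2 + (-1/6 + (1/6)*(-145)) = (11 + 90)**2 + (-1/6 - 145/6) = 101**2 - 73/3 = 10201 - 73/3 = 30530/3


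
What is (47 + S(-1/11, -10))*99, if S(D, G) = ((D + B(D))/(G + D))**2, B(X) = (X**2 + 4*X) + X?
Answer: 70073752/15059 ≈ 4653.3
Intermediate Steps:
B(X) = X**2 + 5*X
S(D, G) = (D + D*(5 + D))**2/(D + G)**2 (S(D, G) = ((D + D*(5 + D))/(G + D))**2 = ((D + D*(5 + D))/(D + G))**2 = (D + D*(5 + D))**2/(D + G)**2)
(47 + S(-1/11, -10))*99 = (47 + (-1/11)**2*(6 - 1/11)**2/(-1/11 - 10)**2)*99 = (47 + (65/11)**2/(121*(-111/11)**2))*99 = (47 + (1/121)*(4225/121)*(121/12321))*99 = (47 + 4225/1490841)*99 = (70073752/1490841)*99 = 70073752/15059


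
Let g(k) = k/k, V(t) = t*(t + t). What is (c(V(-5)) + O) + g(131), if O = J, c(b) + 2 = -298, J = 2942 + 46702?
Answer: 49345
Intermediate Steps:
V(t) = 2*t**2 (V(t) = t*(2*t) = 2*t**2)
J = 49644
g(k) = 1
c(b) = -300 (c(b) = -2 - 298 = -300)
O = 49644
(c(V(-5)) + O) + g(131) = (-300 + 49644) + 1 = 49344 + 1 = 49345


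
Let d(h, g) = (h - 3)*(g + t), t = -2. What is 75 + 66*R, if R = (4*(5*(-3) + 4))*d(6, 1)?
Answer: 8787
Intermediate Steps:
d(h, g) = (-3 + h)*(-2 + g) (d(h, g) = (h - 3)*(g - 2) = (-3 + h)*(-2 + g))
R = 132 (R = (4*(5*(-3) + 4))*(6 - 3*1 - 2*6 + 1*6) = (4*(-15 + 4))*(6 - 3 - 12 + 6) = (4*(-11))*(-3) = -44*(-3) = 132)
75 + 66*R = 75 + 66*132 = 75 + 8712 = 8787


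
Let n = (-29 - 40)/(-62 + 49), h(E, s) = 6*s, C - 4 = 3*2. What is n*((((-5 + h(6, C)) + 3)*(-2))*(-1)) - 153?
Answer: 6015/13 ≈ 462.69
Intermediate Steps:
C = 10 (C = 4 + 3*2 = 4 + 6 = 10)
n = 69/13 (n = -69/(-13) = -69*(-1/13) = 69/13 ≈ 5.3077)
n*((((-5 + h(6, C)) + 3)*(-2))*(-1)) - 153 = 69*((((-5 + 6*10) + 3)*(-2))*(-1))/13 - 153 = 69*((((-5 + 60) + 3)*(-2))*(-1))/13 - 153 = 69*(((55 + 3)*(-2))*(-1))/13 - 153 = 69*((58*(-2))*(-1))/13 - 153 = 69*(-116*(-1))/13 - 153 = (69/13)*116 - 153 = 8004/13 - 153 = 6015/13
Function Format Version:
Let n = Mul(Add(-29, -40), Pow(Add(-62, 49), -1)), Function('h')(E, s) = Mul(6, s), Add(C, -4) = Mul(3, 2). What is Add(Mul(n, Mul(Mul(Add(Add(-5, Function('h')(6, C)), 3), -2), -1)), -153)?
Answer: Rational(6015, 13) ≈ 462.69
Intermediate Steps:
C = 10 (C = Add(4, Mul(3, 2)) = Add(4, 6) = 10)
n = Rational(69, 13) (n = Mul(-69, Pow(-13, -1)) = Mul(-69, Rational(-1, 13)) = Rational(69, 13) ≈ 5.3077)
Add(Mul(n, Mul(Mul(Add(Add(-5, Function('h')(6, C)), 3), -2), -1)), -153) = Add(Mul(Rational(69, 13), Mul(Mul(Add(Add(-5, Mul(6, 10)), 3), -2), -1)), -153) = Add(Mul(Rational(69, 13), Mul(Mul(Add(Add(-5, 60), 3), -2), -1)), -153) = Add(Mul(Rational(69, 13), Mul(Mul(Add(55, 3), -2), -1)), -153) = Add(Mul(Rational(69, 13), Mul(Mul(58, -2), -1)), -153) = Add(Mul(Rational(69, 13), Mul(-116, -1)), -153) = Add(Mul(Rational(69, 13), 116), -153) = Add(Rational(8004, 13), -153) = Rational(6015, 13)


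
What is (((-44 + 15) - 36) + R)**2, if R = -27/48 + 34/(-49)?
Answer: 2698283025/614656 ≈ 4389.9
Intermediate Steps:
R = -985/784 (R = -27*1/48 + 34*(-1/49) = -9/16 - 34/49 = -985/784 ≈ -1.2564)
(((-44 + 15) - 36) + R)**2 = (((-44 + 15) - 36) - 985/784)**2 = ((-29 - 36) - 985/784)**2 = (-65 - 985/784)**2 = (-51945/784)**2 = 2698283025/614656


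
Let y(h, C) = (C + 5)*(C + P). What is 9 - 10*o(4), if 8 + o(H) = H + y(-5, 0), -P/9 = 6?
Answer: 2749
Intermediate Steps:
P = -54 (P = -9*6 = -54)
y(h, C) = (-54 + C)*(5 + C) (y(h, C) = (C + 5)*(C - 54) = (5 + C)*(-54 + C) = (-54 + C)*(5 + C))
o(H) = -278 + H (o(H) = -8 + (H + (-270 + 0² - 49*0)) = -8 + (H + (-270 + 0 + 0)) = -8 + (H - 270) = -8 + (-270 + H) = -278 + H)
9 - 10*o(4) = 9 - 10*(-278 + 4) = 9 - 10*(-274) = 9 + 2740 = 2749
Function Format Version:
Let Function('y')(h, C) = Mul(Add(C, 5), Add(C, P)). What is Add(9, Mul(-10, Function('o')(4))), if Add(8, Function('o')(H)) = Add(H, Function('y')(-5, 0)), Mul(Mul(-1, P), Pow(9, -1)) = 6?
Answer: 2749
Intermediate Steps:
P = -54 (P = Mul(-9, 6) = -54)
Function('y')(h, C) = Mul(Add(-54, C), Add(5, C)) (Function('y')(h, C) = Mul(Add(C, 5), Add(C, -54)) = Mul(Add(5, C), Add(-54, C)) = Mul(Add(-54, C), Add(5, C)))
Function('o')(H) = Add(-278, H) (Function('o')(H) = Add(-8, Add(H, Add(-270, Pow(0, 2), Mul(-49, 0)))) = Add(-8, Add(H, Add(-270, 0, 0))) = Add(-8, Add(H, -270)) = Add(-8, Add(-270, H)) = Add(-278, H))
Add(9, Mul(-10, Function('o')(4))) = Add(9, Mul(-10, Add(-278, 4))) = Add(9, Mul(-10, -274)) = Add(9, 2740) = 2749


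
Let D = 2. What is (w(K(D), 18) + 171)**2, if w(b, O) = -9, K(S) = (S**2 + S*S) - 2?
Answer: 26244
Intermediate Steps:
K(S) = -2 + 2*S**2 (K(S) = (S**2 + S**2) - 2 = 2*S**2 - 2 = -2 + 2*S**2)
(w(K(D), 18) + 171)**2 = (-9 + 171)**2 = 162**2 = 26244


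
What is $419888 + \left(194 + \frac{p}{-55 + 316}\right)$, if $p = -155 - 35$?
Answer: $\frac{109641212}{261} \approx 4.2008 \cdot 10^{5}$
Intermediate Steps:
$p = -190$ ($p = -155 - 35 = -190$)
$419888 + \left(194 + \frac{p}{-55 + 316}\right) = 419888 + \left(194 + \frac{1}{-55 + 316} \left(-190\right)\right) = 419888 + \left(194 + \frac{1}{261} \left(-190\right)\right) = 419888 + \left(194 - \frac{190}{261}\right) = 419888 + \frac{50444}{261} = \frac{109641212}{261}$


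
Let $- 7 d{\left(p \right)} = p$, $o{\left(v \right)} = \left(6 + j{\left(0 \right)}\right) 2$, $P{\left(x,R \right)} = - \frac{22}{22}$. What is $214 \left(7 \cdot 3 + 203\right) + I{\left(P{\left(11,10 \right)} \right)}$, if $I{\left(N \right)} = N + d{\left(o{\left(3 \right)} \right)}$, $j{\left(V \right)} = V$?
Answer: $\frac{335533}{7} \approx 47933.0$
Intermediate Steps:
$P{\left(x,R \right)} = -1$ ($P{\left(x,R \right)} = \left(-22\right) \frac{1}{22} = -1$)
$o{\left(v \right)} = 12$ ($o{\left(v \right)} = \left(6 + 0\right) 2 = 6 \cdot 2 = 12$)
$d{\left(p \right)} = - \frac{p}{7}$
$I{\left(N \right)} = - \frac{12}{7} + N$ ($I{\left(N \right)} = N - \frac{12}{7} = - \frac{12}{7} + N$)
$214 \left(7 \cdot 3 + 203\right) + I{\left(P{\left(11,10 \right)} \right)} = 214 \left(7 \cdot 3 + 203\right) - \frac{19}{7} = 214 \left(21 + 203\right) - \frac{19}{7} = 214 \cdot 224 - \frac{19}{7} = 47936 - \frac{19}{7} = \frac{335533}{7}$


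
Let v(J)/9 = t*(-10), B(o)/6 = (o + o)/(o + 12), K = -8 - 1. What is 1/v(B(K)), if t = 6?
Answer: -1/540 ≈ -0.0018519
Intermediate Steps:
K = -9
B(o) = 12*o/(12 + o) (B(o) = 6*((o + o)/(o + 12)) = 6*((2*o)/(12 + o)) = 6*(2*o/(12 + o)) = 12*o/(12 + o))
v(J) = -540 (v(J) = 9*(6*(-10)) = 9*(-60) = -540)
1/v(B(K)) = 1/(-540) = -1/540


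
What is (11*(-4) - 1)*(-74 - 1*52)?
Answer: 5670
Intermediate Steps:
(11*(-4) - 1)*(-74 - 1*52) = (-44 - 1)*(-74 - 52) = -45*(-126) = 5670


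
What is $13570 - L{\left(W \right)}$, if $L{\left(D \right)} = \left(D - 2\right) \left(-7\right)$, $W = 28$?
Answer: $13752$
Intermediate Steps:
$L{\left(D \right)} = 14 - 7 D$ ($L{\left(D \right)} = \left(-2 + D\right) \left(-7\right) = 14 - 7 D$)
$13570 - L{\left(W \right)} = 13570 - \left(14 - 196\right) = 13570 - -182 = 13570 + 182 = 13752$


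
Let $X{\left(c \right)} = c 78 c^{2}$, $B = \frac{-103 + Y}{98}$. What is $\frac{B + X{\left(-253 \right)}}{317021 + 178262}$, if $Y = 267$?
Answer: $- \frac{61894526612}{24268867} \approx -2550.4$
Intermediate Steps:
$B = \frac{82}{49}$ ($B = \frac{-103 + 267}{98} = \frac{1}{98} \cdot 164 = \frac{82}{49} \approx 1.6735$)
$X{\left(c \right)} = 78 c^{3}$ ($X{\left(c \right)} = 78 c c^{2} = 78 c^{3}$)
$\frac{B + X{\left(-253 \right)}}{317021 + 178262} = \frac{\frac{82}{49} + 78 \left(-253\right)^{3}}{317021 + 178262} = \frac{\frac{82}{49} + 78 \left(-16194277\right)}{495283} = \left(\frac{82}{49} - 1263153606\right) \frac{1}{495283} = \left(- \frac{61894526612}{49}\right) \frac{1}{495283} = - \frac{61894526612}{24268867}$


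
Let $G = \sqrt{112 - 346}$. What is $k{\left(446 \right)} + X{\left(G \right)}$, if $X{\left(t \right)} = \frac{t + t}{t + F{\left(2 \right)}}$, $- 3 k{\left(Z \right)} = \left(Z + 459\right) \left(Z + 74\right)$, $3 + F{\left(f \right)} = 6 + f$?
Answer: $\frac{2 \left(- 705891 \sqrt{26} + 1176500 i\right)}{3 \left(- 5 i + 3 \sqrt{26}\right)} \approx -1.5686 \cdot 10^{5} + 0.59061 i$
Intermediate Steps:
$F{\left(f \right)} = 3 + f$ ($F{\left(f \right)} = -3 + \left(6 + f\right) = 3 + f$)
$G = 3 i \sqrt{26}$ ($G = \sqrt{-234} = 3 i \sqrt{26} \approx 15.297 i$)
$k{\left(Z \right)} = - \frac{\left(74 + Z\right) \left(459 + Z\right)}{3}$ ($k{\left(Z \right)} = - \frac{\left(Z + 459\right) \left(Z + 74\right)}{3} = - \frac{\left(459 + Z\right) \left(74 + Z\right)}{3} = - \frac{\left(74 + Z\right) \left(459 + Z\right)}{3}$)
$X{\left(t \right)} = \frac{2 t}{5 + t}$ ($X{\left(t \right)} = \frac{t + t}{t + \left(3 + 2\right)} = \frac{2 t}{t + 5} = \frac{2 t}{5 + t}$)
$k{\left(446 \right)} + X{\left(G \right)} = \left(-11322 - \frac{237718}{3} - \frac{446^{2}}{3}\right) + \frac{2 \cdot 3 i \sqrt{26}}{5 + 3 i \sqrt{26}} = \left(-11322 - \frac{237718}{3} - \frac{198916}{3}\right) + \frac{6 i \sqrt{26}}{5 + 3 i \sqrt{26}} = - \frac{470600}{3} + \frac{6 i \sqrt{26}}{5 + 3 i \sqrt{26}}$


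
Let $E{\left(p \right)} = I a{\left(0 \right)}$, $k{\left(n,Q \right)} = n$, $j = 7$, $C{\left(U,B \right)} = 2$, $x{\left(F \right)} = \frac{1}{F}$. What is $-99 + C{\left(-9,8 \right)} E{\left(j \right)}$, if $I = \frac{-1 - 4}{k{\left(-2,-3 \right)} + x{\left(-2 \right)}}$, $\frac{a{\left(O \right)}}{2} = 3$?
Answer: $-75$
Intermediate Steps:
$a{\left(O \right)} = 6$ ($a{\left(O \right)} = 2 \cdot 3 = 6$)
$I = 2$ ($I = \frac{-1 - 4}{-2 + \frac{1}{-2}} = - \frac{5}{-2 - \frac{1}{2}} = - \frac{5}{- \frac{5}{2}} = \left(-5\right) \left(- \frac{2}{5}\right) = 2$)
$E{\left(p \right)} = 12$ ($E{\left(p \right)} = 2 \cdot 6 = 12$)
$-99 + C{\left(-9,8 \right)} E{\left(j \right)} = -99 + 2 \cdot 12 = -99 + 24 = -75$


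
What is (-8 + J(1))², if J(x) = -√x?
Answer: 81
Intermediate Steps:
(-8 + J(1))² = (-8 - √1)² = (-8 - 1*1)² = (-8 - 1)² = (-9)² = 81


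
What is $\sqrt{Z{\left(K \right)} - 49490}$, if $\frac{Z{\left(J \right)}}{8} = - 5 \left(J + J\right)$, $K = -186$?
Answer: $i \sqrt{34610} \approx 186.04 i$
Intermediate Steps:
$Z{\left(J \right)} = - 80 J$ ($Z{\left(J \right)} = 8 \left(- 5 \left(J + J\right)\right) = 8 \left(- 5 \cdot 2 J\right) = 8 \left(- 10 J\right) = - 80 J$)
$\sqrt{Z{\left(K \right)} - 49490} = \sqrt{\left(-80\right) \left(-186\right) - 49490} = \sqrt{14880 - 49490} = \sqrt{-34610} = i \sqrt{34610}$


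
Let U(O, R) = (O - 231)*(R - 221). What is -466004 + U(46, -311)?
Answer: -367584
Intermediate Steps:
U(O, R) = (-231 + O)*(-221 + R)
-466004 + U(46, -311) = -466004 + (51051 - 231*(-311) - 221*46 + 46*(-311)) = -466004 + (51051 + 71841 - 10166 - 14306) = -466004 + 98420 = -367584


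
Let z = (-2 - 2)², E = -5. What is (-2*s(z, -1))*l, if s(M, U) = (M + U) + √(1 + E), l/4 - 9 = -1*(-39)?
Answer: -5760 - 768*I ≈ -5760.0 - 768.0*I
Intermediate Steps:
z = 16 (z = (-4)² = 16)
l = 192 (l = 36 + 4*(-1*(-39)) = 36 + 4*39 = 36 + 156 = 192)
s(M, U) = M + U + 2*I (s(M, U) = (M + U) + √(1 - 5) = (M + U) + √(-4) = (M + U) + 2*I = M + U + 2*I)
(-2*s(z, -1))*l = -2*(16 - 1 + 2*I)*192 = -2*(15 + 2*I)*192 = (-30 - 4*I)*192 = -5760 - 768*I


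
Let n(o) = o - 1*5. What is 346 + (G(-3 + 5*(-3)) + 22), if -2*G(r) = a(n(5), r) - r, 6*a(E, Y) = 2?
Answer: 2153/6 ≈ 358.83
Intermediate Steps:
n(o) = -5 + o (n(o) = o - 5 = -5 + o)
a(E, Y) = ⅓ (a(E, Y) = (⅙)*2 = ⅓)
G(r) = -⅙ + r/2 (G(r) = -(⅓ - r)/2 = -⅙ + r/2)
346 + (G(-3 + 5*(-3)) + 22) = 346 + ((-⅙ + (-3 + 5*(-3))/2) + 22) = 346 + ((-⅙ + (-3 - 15)/2) + 22) = 346 + ((-⅙ + (½)*(-18)) + 22) = 346 + ((-⅙ - 9) + 22) = 346 + (-55/6 + 22) = 346 + 77/6 = 2153/6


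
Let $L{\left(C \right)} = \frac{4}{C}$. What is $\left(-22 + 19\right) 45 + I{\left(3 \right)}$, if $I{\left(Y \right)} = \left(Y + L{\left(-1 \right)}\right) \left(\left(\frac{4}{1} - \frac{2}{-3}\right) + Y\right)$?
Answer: $- \frac{428}{3} \approx -142.67$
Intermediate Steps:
$I{\left(Y \right)} = \left(-4 + Y\right) \left(\frac{14}{3} + Y\right)$ ($I{\left(Y \right)} = \left(Y + \frac{4}{-1}\right) \left(\left(\frac{4}{1} - \frac{2}{-3}\right) + Y\right) = \left(Y + 4 \left(-1\right)\right) \left(\left(4 \cdot 1 - - \frac{2}{3}\right) + Y\right) = \left(Y - 4\right) \left(\left(4 + \frac{2}{3}\right) + Y\right) = \left(-4 + Y\right) \left(\frac{14}{3} + Y\right)$)
$\left(-22 + 19\right) 45 + I{\left(3 \right)} = \left(-22 + 19\right) 45 + \left(- \frac{56}{3} + 3^{2} + \frac{2}{3} \cdot 3\right) = \left(-3\right) 45 + \left(- \frac{56}{3} + 9 + 2\right) = -135 - \frac{23}{3} = - \frac{428}{3}$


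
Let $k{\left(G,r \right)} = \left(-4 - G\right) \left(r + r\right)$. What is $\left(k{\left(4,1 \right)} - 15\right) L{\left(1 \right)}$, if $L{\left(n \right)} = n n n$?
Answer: $-31$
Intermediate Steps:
$L{\left(n \right)} = n^{3}$ ($L{\left(n \right)} = n^{2} n = n^{3}$)
$k{\left(G,r \right)} = 2 r \left(-4 - G\right)$ ($k{\left(G,r \right)} = \left(-4 - G\right) 2 r = 2 r \left(-4 - G\right)$)
$\left(k{\left(4,1 \right)} - 15\right) L{\left(1 \right)} = \left(\left(-2\right) 1 \left(4 + 4\right) - 15\right) 1^{3} = \left(\left(-2\right) 1 \cdot 8 - 15\right) 1 = \left(-16 - 15\right) 1 = \left(-31\right) 1 = -31$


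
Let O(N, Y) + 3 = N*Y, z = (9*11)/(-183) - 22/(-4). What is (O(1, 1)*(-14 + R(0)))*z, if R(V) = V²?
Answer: 8470/61 ≈ 138.85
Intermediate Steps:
z = 605/122 (z = 99*(-1/183) - 22*(-¼) = -33/61 + 11/2 = 605/122 ≈ 4.9590)
O(N, Y) = -3 + N*Y
(O(1, 1)*(-14 + R(0)))*z = ((-3 + 1*1)*(-14 + 0²))*(605/122) = ((-3 + 1)*(-14 + 0))*(605/122) = -2*(-14)*(605/122) = 28*(605/122) = 8470/61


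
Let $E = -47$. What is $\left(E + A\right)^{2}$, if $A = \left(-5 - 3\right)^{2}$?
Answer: $289$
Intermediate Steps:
$A = 64$ ($A = \left(-8\right)^{2} = 64$)
$\left(E + A\right)^{2} = \left(-47 + 64\right)^{2} = 17^{2} = 289$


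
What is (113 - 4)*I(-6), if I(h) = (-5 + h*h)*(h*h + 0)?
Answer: 121644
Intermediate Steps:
I(h) = h²*(-5 + h²) (I(h) = (-5 + h²)*(h² + 0) = (-5 + h²)*h² = h²*(-5 + h²))
(113 - 4)*I(-6) = (113 - 4)*((-6)²*(-5 + (-6)²)) = 109*(36*(-5 + 36)) = 109*(36*31) = 109*1116 = 121644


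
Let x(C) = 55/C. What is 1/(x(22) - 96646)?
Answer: -2/193287 ≈ -1.0347e-5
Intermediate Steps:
1/(x(22) - 96646) = 1/(55/22 - 96646) = 1/(55*(1/22) - 96646) = 1/(5/2 - 96646) = 1/(-193287/2) = -2/193287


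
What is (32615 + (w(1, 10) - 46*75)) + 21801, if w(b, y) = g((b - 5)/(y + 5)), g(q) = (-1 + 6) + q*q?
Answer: 11468491/225 ≈ 50971.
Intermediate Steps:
g(q) = 5 + q**2
w(b, y) = 5 + (-5 + b)**2/(5 + y)**2 (w(b, y) = 5 + ((b - 5)/(y + 5))**2 = 5 + ((-5 + b)/(5 + y))**2 = 5 + (-5 + b)**2/(5 + y)**2)
(32615 + (w(1, 10) - 46*75)) + 21801 = (32615 + ((5 + (-5 + 1)**2/(5 + 10)**2) - 46*75)) + 21801 = (32615 + ((5 + (-4)**2/15**2) - 3450)) + 21801 = (32615 + ((5 + 16*(1/225)) - 3450)) + 21801 = (32615 + ((5 + 16/225) - 3450)) + 21801 = (32615 + (1141/225 - 3450)) + 21801 = (32615 - 775109/225) + 21801 = 6563266/225 + 21801 = 11468491/225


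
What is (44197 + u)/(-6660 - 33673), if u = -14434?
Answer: -29763/40333 ≈ -0.73793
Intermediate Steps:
(44197 + u)/(-6660 - 33673) = (44197 - 14434)/(-6660 - 33673) = 29763/(-40333) = 29763*(-1/40333) = -29763/40333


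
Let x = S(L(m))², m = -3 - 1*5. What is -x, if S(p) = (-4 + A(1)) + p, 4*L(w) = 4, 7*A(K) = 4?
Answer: -289/49 ≈ -5.8980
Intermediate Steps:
A(K) = 4/7 (A(K) = (⅐)*4 = 4/7)
m = -8 (m = -3 - 5 = -8)
L(w) = 1 (L(w) = (¼)*4 = 1)
S(p) = -24/7 + p (S(p) = (-4 + 4/7) + p = -24/7 + p)
x = 289/49 (x = (-24/7 + 1)² = (-17/7)² = 289/49 ≈ 5.8980)
-x = -1*289/49 = -289/49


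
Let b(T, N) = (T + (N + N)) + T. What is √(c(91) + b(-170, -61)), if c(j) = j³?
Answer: √753109 ≈ 867.82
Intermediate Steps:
b(T, N) = 2*N + 2*T (b(T, N) = (T + 2*N) + T = 2*N + 2*T)
√(c(91) + b(-170, -61)) = √(91³ + (2*(-61) + 2*(-170))) = √(753571 + (-122 - 340)) = √(753571 - 462) = √753109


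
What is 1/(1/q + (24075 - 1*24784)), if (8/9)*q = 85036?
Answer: -191331/135653677 ≈ -0.0014104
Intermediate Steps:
q = 191331/2 (q = (9/8)*85036 = 191331/2 ≈ 95666.)
1/(1/q + (24075 - 1*24784)) = 1/(1/(191331/2) + (24075 - 1*24784)) = 1/(2/191331 + (24075 - 24784)) = 1/(2/191331 - 709) = 1/(-135653677/191331) = -191331/135653677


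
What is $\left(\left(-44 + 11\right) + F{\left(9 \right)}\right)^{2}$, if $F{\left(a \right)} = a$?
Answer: $576$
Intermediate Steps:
$\left(\left(-44 + 11\right) + F{\left(9 \right)}\right)^{2} = \left(\left(-44 + 11\right) + 9\right)^{2} = \left(-33 + 9\right)^{2} = \left(-24\right)^{2} = 576$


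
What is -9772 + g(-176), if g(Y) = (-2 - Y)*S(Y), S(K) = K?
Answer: -40396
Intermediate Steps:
g(Y) = Y*(-2 - Y) (g(Y) = (-2 - Y)*Y = Y*(-2 - Y))
-9772 + g(-176) = -9772 - 1*(-176)*(2 - 176) = -9772 - 1*(-176)*(-174) = -9772 - 30624 = -40396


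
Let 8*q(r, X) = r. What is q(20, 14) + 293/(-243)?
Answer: 629/486 ≈ 1.2942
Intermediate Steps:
q(r, X) = r/8
q(20, 14) + 293/(-243) = (⅛)*20 + 293/(-243) = 5/2 + 293*(-1/243) = 5/2 - 293/243 = 629/486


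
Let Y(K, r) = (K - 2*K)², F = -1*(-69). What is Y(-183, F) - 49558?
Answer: -16069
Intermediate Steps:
F = 69
Y(K, r) = K² (Y(K, r) = (-K)² = K²)
Y(-183, F) - 49558 = (-183)² - 49558 = 33489 - 49558 = -16069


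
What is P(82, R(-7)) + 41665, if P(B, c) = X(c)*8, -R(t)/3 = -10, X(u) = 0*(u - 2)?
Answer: 41665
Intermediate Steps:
X(u) = 0 (X(u) = 0*(-2 + u) = 0)
R(t) = 30 (R(t) = -3*(-10) = 30)
P(B, c) = 0 (P(B, c) = 0*8 = 0)
P(82, R(-7)) + 41665 = 0 + 41665 = 41665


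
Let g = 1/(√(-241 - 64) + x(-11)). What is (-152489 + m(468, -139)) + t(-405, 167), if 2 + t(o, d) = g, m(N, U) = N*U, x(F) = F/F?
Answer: -66568157/306 - I*√305/306 ≈ -2.1754e+5 - 0.057073*I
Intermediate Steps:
x(F) = 1
g = 1/(1 + I*√305) (g = 1/(√(-241 - 64) + 1) = 1/(√(-305) + 1) = 1/(I*√305 + 1) = 1/(1 + I*√305) ≈ 0.003268 - 0.057073*I)
t(o, d) = -611/306 - I*√305/306 (t(o, d) = -2 + (1/306 - I*√305/306) = -611/306 - I*√305/306)
(-152489 + m(468, -139)) + t(-405, 167) = (-152489 + 468*(-139)) + (-611/306 - I*√305/306) = (-152489 - 65052) + (-611/306 - I*√305/306) = -217541 + (-611/306 - I*√305/306) = -66568157/306 - I*√305/306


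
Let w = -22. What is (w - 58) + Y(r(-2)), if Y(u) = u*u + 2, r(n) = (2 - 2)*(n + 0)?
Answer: -78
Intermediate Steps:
r(n) = 0 (r(n) = 0*n = 0)
Y(u) = 2 + u² (Y(u) = u² + 2 = 2 + u²)
(w - 58) + Y(r(-2)) = (-22 - 58) + (2 + 0²) = -80 + (2 + 0) = -80 + 2 = -78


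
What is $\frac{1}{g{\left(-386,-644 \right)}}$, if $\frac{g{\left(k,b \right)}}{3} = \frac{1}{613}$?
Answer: $\frac{613}{3} \approx 204.33$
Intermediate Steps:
$g{\left(k,b \right)} = \frac{3}{613}$
$\frac{1}{g{\left(-386,-644 \right)}} = \frac{1}{\frac{3}{613}} = \frac{613}{3}$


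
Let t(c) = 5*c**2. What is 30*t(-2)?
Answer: 600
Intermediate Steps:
30*t(-2) = 30*(5*(-2)**2) = 30*(5*4) = 30*20 = 600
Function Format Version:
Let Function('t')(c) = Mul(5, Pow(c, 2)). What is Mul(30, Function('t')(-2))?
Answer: 600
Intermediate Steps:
Mul(30, Function('t')(-2)) = Mul(30, Mul(5, Pow(-2, 2))) = Mul(30, Mul(5, 4)) = Mul(30, 20) = 600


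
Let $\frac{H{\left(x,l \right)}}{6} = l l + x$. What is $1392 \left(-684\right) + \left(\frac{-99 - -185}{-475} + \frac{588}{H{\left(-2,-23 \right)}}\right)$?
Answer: $- \frac{238341440372}{250325} \approx -9.5213 \cdot 10^{5}$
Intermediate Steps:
$H{\left(x,l \right)} = 6 x + 6 l^{2}$ ($H{\left(x,l \right)} = 6 \left(l l + x\right) = 6 \left(l^{2} + x\right) = 6 \left(x + l^{2}\right) = 6 x + 6 l^{2}$)
$1392 \left(-684\right) + \left(\frac{-99 - -185}{-475} + \frac{588}{H{\left(-2,-23 \right)}}\right) = 1392 \left(-684\right) + \left(\frac{-99 - -185}{-475} + \frac{588}{6 \left(-2\right) + 6 \left(-23\right)^{2}}\right) = -952128 + \left(\left(-99 + 185\right) \left(- \frac{1}{475}\right) + \frac{588}{-12 + 6 \cdot 529}\right) = -952128 + \left(86 \left(- \frac{1}{475}\right) + \frac{588}{-12 + 3174}\right) = -952128 - \left(\frac{86}{475} - \frac{588}{3162}\right) = -952128 + \left(- \frac{86}{475} + 588 \cdot \frac{1}{3162}\right) = -952128 + \left(- \frac{86}{475} + \frac{98}{527}\right) = -952128 + \frac{1228}{250325} = - \frac{238341440372}{250325}$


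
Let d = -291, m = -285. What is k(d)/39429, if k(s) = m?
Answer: -95/13143 ≈ -0.0072282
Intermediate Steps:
k(s) = -285
k(d)/39429 = -285/39429 = -285*1/39429 = -95/13143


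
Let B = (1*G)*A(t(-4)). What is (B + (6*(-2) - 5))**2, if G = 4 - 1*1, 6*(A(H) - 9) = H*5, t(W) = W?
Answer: 0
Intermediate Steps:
A(H) = 9 + 5*H/6 (A(H) = 9 + (H*5)/6 = 9 + (5*H)/6 = 9 + 5*H/6)
G = 3 (G = 4 - 1 = 3)
B = 17 (B = (1*3)*(9 + (5/6)*(-4)) = 3*(9 - 10/3) = 3*(17/3) = 17)
(B + (6*(-2) - 5))**2 = (17 + (6*(-2) - 5))**2 = (17 + (-12 - 5))**2 = (17 - 17)**2 = 0**2 = 0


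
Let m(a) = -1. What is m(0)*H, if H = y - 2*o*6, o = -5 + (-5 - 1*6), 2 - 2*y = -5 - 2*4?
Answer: -399/2 ≈ -199.50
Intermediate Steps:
y = 15/2 (y = 1 - (-5 - 2*4)/2 = 1 - (-5 - 8)/2 = 1 - 1/2*(-13) = 1 + 13/2 = 15/2 ≈ 7.5000)
o = -16 (o = -5 + (-5 - 6) = -5 - 11 = -16)
H = 399/2 (H = 15/2 - 2*(-16)*6 = 15/2 - (-32)*6 = 15/2 - 1*(-192) = 15/2 + 192 = 399/2 ≈ 199.50)
m(0)*H = -1*399/2 = -399/2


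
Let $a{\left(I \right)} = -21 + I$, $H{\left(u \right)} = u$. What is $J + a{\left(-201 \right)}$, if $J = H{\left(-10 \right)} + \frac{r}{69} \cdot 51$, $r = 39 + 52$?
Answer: $- \frac{3789}{23} \approx -164.74$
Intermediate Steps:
$r = 91$
$J = \frac{1317}{23}$ ($J = -10 + \frac{91}{69} \cdot 51 = -10 + \frac{1547}{23} = \frac{1317}{23} \approx 57.261$)
$J + a{\left(-201 \right)} = \frac{1317}{23} - 222 = - \frac{3789}{23}$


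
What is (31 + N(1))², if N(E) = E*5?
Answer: 1296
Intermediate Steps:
N(E) = 5*E
(31 + N(1))² = (31 + 5*1)² = (31 + 5)² = 36² = 1296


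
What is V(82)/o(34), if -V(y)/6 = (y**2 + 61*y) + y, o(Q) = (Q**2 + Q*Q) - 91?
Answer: -70848/2221 ≈ -31.899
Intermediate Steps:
o(Q) = -91 + 2*Q**2 (o(Q) = (Q**2 + Q**2) - 91 = 2*Q**2 - 91 = -91 + 2*Q**2)
V(y) = -372*y - 6*y**2 (V(y) = -6*((y**2 + 61*y) + y) = -6*(y**2 + 62*y) = -372*y - 6*y**2)
V(82)/o(34) = (-6*82*(62 + 82))/(-91 + 2*34**2) = (-6*82*144)/(-91 + 2*1156) = -70848/(-91 + 2312) = -70848/2221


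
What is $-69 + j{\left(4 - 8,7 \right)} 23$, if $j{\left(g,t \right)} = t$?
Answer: $92$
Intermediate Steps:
$-69 + j{\left(4 - 8,7 \right)} 23 = -69 + 7 \cdot 23 = -69 + 161 = 92$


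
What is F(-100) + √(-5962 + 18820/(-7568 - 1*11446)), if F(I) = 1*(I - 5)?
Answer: -105 + 4*I*√33684574938/9507 ≈ -105.0 + 77.22*I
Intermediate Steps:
F(I) = -5 + I (F(I) = 1*(-5 + I) = -5 + I)
F(-100) + √(-5962 + 18820/(-7568 - 1*11446)) = (-5 - 100) + √(-5962 + 18820/(-7568 - 1*11446)) = -105 + √(-5962 + 18820/(-7568 - 11446)) = -105 + √(-5962 + 18820/(-19014)) = -105 + √(-5962 + 18820*(-1/19014)) = -105 + √(-5962 - 9410/9507) = -105 + √(-56690144/9507) = -105 + 4*I*√33684574938/9507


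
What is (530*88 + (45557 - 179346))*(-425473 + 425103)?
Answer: 32245130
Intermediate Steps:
(530*88 + (45557 - 179346))*(-425473 + 425103) = (46640 - 133789)*(-370) = -87149*(-370) = 32245130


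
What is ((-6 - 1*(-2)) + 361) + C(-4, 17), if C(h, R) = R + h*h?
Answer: 390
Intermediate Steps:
C(h, R) = R + h²
((-6 - 1*(-2)) + 361) + C(-4, 17) = ((-6 - 1*(-2)) + 361) + (17 + (-4)²) = ((-6 + 2) + 361) + (17 + 16) = (-4 + 361) + 33 = 357 + 33 = 390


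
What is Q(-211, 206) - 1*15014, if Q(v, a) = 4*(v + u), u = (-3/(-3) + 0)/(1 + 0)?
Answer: -15854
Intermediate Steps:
u = 1 (u = (-3*(-⅓) + 0)/1 = (1 + 0)*1 = 1*1 = 1)
Q(v, a) = 4 + 4*v (Q(v, a) = 4*(v + 1) = 4*(1 + v) = 4 + 4*v)
Q(-211, 206) - 1*15014 = (4 + 4*(-211)) - 1*15014 = (4 - 844) - 15014 = -840 - 15014 = -15854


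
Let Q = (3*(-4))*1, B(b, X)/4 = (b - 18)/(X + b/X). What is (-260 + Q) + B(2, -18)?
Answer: -43760/163 ≈ -268.47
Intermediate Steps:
B(b, X) = 4*(-18 + b)/(X + b/X) (B(b, X) = 4*((b - 18)/(X + b/X)) = 4*((-18 + b)/(X + b/X)) = 4*(-18 + b)/(X + b/X))
Q = -12 (Q = -12*1 = -12)
(-260 + Q) + B(2, -18) = (-260 - 12) + 4*(-18)*(-18 + 2)/(2 + (-18)**2) = -272 + 4*(-18)*(-16)/(2 + 324) = -272 + 4*(-18)*(-16)/326 = -272 + 4*(-18)*(1/326)*(-16) = -272 + 576/163 = -43760/163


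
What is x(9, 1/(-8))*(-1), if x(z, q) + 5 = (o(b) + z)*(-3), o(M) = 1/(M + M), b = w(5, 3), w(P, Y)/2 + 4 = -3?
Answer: 893/28 ≈ 31.893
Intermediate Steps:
w(P, Y) = -14 (w(P, Y) = -8 + 2*(-3) = -8 - 6 = -14)
b = -14
o(M) = 1/(2*M)
x(z, q) = -137/28 - 3*z (x(z, q) = -5 + ((½)/(-14) + z)*(-3) = -5 + ((½)*(-1/14) + z)*(-3) = -5 + (-1/28 + z)*(-3) = -5 + (3/28 - 3*z) = -137/28 - 3*z)
x(9, 1/(-8))*(-1) = (-137/28 - 3*9)*(-1) = (-137/28 - 27)*(-1) = -893/28*(-1) = 893/28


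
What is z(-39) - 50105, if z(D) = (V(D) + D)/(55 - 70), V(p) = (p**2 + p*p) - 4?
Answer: -754574/15 ≈ -50305.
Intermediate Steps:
V(p) = -4 + 2*p**2 (V(p) = (p**2 + p**2) - 4 = 2*p**2 - 4 = -4 + 2*p**2)
z(D) = 4/15 - 2*D**2/15 - D/15 (z(D) = ((-4 + 2*D**2) + D)/(55 - 70) = (-4 + D + 2*D**2)/(-15) = (-4 + D + 2*D**2)*(-1/15) = 4/15 - 2*D**2/15 - D/15)
z(-39) - 50105 = (4/15 - 2/15*(-39)**2 - 1/15*(-39)) - 50105 = (4/15 - 2/15*1521 + 13/5) - 50105 = (4/15 - 1014/5 + 13/5) - 50105 = -2999/15 - 50105 = -754574/15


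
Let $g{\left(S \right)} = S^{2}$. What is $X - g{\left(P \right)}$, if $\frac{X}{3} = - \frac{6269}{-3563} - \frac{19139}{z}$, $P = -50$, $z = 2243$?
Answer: $- \frac{20141915170}{7991809} \approx -2520.3$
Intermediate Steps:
$X = - \frac{162392670}{7991809}$ ($X = 3 \left(- \frac{6269}{-3563} - \frac{19139}{2243}\right) = 3 \left(\left(-6269\right) \left(- \frac{1}{3563}\right) - \frac{19139}{2243}\right) = 3 \left(\frac{6269}{3563} - \frac{19139}{2243}\right) = 3 \left(- \frac{54130890}{7991809}\right) = - \frac{162392670}{7991809} \approx -20.32$)
$X - g{\left(P \right)} = - \frac{162392670}{7991809} - \left(-50\right)^{2} = - \frac{162392670}{7991809} - 2500 = - \frac{20141915170}{7991809}$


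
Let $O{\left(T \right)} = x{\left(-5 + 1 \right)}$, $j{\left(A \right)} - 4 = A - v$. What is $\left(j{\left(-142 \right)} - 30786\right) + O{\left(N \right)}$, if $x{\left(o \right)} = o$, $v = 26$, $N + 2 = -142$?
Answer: $-30954$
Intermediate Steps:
$N = -144$ ($N = -2 - 142 = -144$)
$j{\left(A \right)} = -22 + A$ ($j{\left(A \right)} = 4 + \left(A - 26\right) = 4 + \left(-26 + A\right) = -22 + A$)
$O{\left(T \right)} = -4$ ($O{\left(T \right)} = -5 + 1 = -4$)
$\left(j{\left(-142 \right)} - 30786\right) + O{\left(N \right)} = \left(\left(-22 - 142\right) - 30786\right) - 4 = \left(-164 - 30786\right) - 4 = -30950 - 4 = -30954$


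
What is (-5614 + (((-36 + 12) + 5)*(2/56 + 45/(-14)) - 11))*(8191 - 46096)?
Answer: 843705735/4 ≈ 2.1093e+8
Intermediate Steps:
(-5614 + (((-36 + 12) + 5)*(2/56 + 45/(-14)) - 11))*(8191 - 46096) = (-5614 + ((-24 + 5)*(2*(1/56) + 45*(-1/14)) - 11))*(-37905) = (-5614 + (-19*(1/28 - 45/14) - 11))*(-37905) = (-5614 + (-19*(-89/28) - 11))*(-37905) = (-5614 + (1691/28 - 11))*(-37905) = (-5614 + 1383/28)*(-37905) = -155809/28*(-37905) = 843705735/4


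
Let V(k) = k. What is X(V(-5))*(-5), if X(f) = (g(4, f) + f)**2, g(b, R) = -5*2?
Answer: -1125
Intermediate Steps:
g(b, R) = -10
X(f) = (-10 + f)**2
X(V(-5))*(-5) = (-10 - 5)**2*(-5) = (-15)**2*(-5) = 225*(-5) = -1125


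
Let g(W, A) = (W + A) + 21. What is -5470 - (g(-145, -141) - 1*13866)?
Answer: 8661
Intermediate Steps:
g(W, A) = 21 + A + W (g(W, A) = (A + W) + 21 = 21 + A + W)
-5470 - (g(-145, -141) - 1*13866) = -5470 - ((21 - 141 - 145) - 1*13866) = -5470 - (-265 - 13866) = -5470 - 1*(-14131) = -5470 + 14131 = 8661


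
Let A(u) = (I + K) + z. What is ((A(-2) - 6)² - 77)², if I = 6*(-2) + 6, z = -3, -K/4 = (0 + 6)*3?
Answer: 56130064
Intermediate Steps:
K = -72 (K = -4*(0 + 6)*3 = -24*3 = -4*18 = -72)
I = -6 (I = -12 + 6 = -6)
A(u) = -81 (A(u) = (-6 - 72) - 3 = -78 - 3 = -81)
((A(-2) - 6)² - 77)² = ((-81 - 6)² - 77)² = ((-87)² - 77)² = (7569 - 77)² = 7492² = 56130064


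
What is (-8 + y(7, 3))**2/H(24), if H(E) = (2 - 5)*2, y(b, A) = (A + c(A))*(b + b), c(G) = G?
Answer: -2888/3 ≈ -962.67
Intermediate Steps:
y(b, A) = 4*A*b (y(b, A) = (A + A)*(b + b) = (2*A)*(2*b) = 4*A*b)
H(E) = -6 (H(E) = -3*2 = -6)
(-8 + y(7, 3))**2/H(24) = (-8 + 4*3*7)**2/(-6) = (-8 + 84)**2*(-1/6) = 76**2*(-1/6) = 5776*(-1/6) = -2888/3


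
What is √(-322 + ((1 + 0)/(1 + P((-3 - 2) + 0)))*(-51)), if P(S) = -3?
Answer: I*√1186/2 ≈ 17.219*I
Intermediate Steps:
√(-322 + ((1 + 0)/(1 + P((-3 - 2) + 0)))*(-51)) = √(-322 + ((1 + 0)/(1 - 3))*(-51)) = √(-322 + (1/(-2))*(-51)) = √(-322 + (1*(-½))*(-51)) = √(-322 - ½*(-51)) = √(-322 + 51/2) = √(-593/2) = I*√1186/2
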